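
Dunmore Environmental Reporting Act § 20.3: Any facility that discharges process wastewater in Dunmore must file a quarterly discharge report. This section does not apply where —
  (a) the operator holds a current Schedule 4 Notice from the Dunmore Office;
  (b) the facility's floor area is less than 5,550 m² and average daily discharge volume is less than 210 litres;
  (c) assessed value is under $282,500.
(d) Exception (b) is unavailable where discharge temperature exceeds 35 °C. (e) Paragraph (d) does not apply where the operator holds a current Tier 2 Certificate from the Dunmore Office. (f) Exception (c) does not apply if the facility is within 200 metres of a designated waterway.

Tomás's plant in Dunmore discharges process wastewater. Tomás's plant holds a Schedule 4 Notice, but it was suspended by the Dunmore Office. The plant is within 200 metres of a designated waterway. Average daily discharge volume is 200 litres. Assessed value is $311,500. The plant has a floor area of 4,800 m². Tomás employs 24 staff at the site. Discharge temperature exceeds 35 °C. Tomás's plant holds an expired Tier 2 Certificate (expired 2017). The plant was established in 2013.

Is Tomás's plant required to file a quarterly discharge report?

Yes — Tomás's plant must file a quarterly discharge report.

Exception (a) does not apply: there is no Schedule 4 Notice in force.
All of (b)'s requirements are met (the facility's floor area is 4,800 m², less than the 5,550 m² limit; average daily discharge volume is 200 litres, less than the 210 litres limit). But: (d) operates against (b): discharge temperature exceeds 35 °C. (e), which would lift (d), is not triggered — the Tier 2 Certificate is not current. Exception (b) does not apply.
Exception (c) fails — assessed value is $311,500, not under $282,500.
No exception displaces § 20.3.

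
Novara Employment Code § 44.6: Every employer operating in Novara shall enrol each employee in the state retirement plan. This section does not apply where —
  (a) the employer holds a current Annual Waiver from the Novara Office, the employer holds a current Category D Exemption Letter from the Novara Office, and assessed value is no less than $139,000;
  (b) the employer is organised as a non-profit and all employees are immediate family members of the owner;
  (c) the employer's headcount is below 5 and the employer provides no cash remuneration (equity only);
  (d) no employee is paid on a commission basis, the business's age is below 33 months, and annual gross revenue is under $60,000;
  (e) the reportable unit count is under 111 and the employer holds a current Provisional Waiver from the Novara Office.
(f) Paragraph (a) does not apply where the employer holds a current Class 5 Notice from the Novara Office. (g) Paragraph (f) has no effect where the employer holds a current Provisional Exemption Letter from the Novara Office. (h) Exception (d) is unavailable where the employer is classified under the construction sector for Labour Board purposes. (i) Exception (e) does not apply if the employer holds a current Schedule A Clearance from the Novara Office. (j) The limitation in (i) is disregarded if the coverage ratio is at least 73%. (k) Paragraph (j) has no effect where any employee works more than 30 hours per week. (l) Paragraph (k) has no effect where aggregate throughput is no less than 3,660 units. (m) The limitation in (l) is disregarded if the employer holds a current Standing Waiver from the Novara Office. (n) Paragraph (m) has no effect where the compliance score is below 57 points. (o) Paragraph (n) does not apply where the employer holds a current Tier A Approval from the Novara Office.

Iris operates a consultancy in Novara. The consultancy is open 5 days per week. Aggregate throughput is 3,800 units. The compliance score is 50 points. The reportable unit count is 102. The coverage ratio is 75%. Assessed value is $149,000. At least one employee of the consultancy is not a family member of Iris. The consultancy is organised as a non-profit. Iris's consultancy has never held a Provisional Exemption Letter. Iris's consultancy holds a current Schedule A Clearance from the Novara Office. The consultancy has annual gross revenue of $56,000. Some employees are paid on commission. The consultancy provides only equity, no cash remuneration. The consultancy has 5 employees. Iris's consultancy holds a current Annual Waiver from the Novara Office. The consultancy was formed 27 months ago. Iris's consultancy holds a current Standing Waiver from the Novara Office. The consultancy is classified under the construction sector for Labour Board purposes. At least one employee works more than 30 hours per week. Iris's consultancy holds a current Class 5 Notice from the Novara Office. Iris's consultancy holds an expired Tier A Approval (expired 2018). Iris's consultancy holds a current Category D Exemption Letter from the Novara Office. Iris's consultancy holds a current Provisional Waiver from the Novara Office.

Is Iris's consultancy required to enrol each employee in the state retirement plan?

Exception (a) is satisfied on its face — a current Annual Waiver is held; a current Category D Exemption Letter is held; assessed value is $149,000, meeting the $139,000 threshold. But applying paragraphs (f)–(g): (f) operates — a current Class 5 Notice is held. (g), which would lift (f), does not operate here — the Provisional Exemption Letter is not current. Exception (a) does not apply.
Exception (b) requires that all employees are immediate family members of the owner; but at least one employee is not a family member, so (b) is unavailable.
Exception (c) fails — the employer's headcount is 5, not below 5.
Exception (d) fails — some employees are paid on commission.
All of (e)'s requirements are met (the reportable unit count is 102, under the 111 limit; a current Provisional Waiver is held). Under paragraphs (i)–(o): (i) would limit (e) — a current Schedule A Clearance is held — but (j) sets (i) aside: (j) applies — the coverage ratio is 75%, meeting the 73% threshold. (k) would limit (j) — at least one employee exceeds 30 hours/week — but (l) sets (k) aside: (l) applies — aggregate throughput is 3,800 units, meeting the 3,660 units threshold. (m) would limit (l) — a current Standing Waiver is held — but (n) sets (m) aside: (n) is engaged — the compliance score is 50 points, below the 57 points limit. (o), which would lift (n), is inapplicable — the Tier A Approval is not current. So (e) applies.

No — exception (e) applies; Iris's consultancy is not required to enrol each employee in the state retirement plan.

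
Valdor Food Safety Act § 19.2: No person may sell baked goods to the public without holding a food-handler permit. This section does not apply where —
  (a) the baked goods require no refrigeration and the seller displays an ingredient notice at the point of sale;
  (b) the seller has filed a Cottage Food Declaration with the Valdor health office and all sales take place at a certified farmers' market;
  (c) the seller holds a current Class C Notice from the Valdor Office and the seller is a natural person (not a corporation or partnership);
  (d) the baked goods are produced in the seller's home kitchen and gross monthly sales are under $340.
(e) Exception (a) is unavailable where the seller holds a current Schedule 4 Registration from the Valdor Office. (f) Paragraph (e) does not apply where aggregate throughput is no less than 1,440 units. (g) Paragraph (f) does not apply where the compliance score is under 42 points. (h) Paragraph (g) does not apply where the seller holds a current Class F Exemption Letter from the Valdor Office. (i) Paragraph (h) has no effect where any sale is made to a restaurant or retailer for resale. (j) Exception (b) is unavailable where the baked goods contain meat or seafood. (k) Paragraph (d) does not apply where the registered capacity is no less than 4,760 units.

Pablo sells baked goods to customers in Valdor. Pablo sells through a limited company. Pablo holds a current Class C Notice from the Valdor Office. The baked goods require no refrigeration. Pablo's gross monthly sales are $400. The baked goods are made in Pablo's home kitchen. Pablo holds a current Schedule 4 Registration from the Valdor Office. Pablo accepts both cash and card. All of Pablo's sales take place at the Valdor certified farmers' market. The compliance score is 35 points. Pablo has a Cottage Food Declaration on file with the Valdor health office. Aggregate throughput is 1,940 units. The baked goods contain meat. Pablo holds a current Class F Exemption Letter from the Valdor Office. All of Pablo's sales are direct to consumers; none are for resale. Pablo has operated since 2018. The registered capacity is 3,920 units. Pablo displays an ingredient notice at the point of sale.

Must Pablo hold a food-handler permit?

Exception (a)'s conditions are all satisfied: the baked goods are shelf-stable; an ingredient notice is displayed. Under paragraphs (e)–(i): (e) would limit (a) — a current Schedule 4 Registration is held — but (f) sets (e) aside: (f) operates against (e): aggregate throughput is 1,940 units, meeting the 1,440 units threshold. (g) applies (the compliance score is 35 points, under the 42 points limit), but is set aside by (h): (h) operates against (g): a current Class F Exemption Letter is held. (i) is not engaged (no sales are for resale), so (h) stands. Exception (a) stands.
Exception (b) is satisfied on its face — a Cottage Food Declaration is on file; all sales are at a certified farmers' market. However, paragraph (j) must be considered: (j) operates against (b): the baked goods contain meat. Exception (b) does not apply.
Exception (c) does not apply: the seller operates through a limited company.
Exception (d) fails — gross monthly sales are $400, not under $340.

No — exception (a) applies; Pablo is not required to hold a food-handler permit.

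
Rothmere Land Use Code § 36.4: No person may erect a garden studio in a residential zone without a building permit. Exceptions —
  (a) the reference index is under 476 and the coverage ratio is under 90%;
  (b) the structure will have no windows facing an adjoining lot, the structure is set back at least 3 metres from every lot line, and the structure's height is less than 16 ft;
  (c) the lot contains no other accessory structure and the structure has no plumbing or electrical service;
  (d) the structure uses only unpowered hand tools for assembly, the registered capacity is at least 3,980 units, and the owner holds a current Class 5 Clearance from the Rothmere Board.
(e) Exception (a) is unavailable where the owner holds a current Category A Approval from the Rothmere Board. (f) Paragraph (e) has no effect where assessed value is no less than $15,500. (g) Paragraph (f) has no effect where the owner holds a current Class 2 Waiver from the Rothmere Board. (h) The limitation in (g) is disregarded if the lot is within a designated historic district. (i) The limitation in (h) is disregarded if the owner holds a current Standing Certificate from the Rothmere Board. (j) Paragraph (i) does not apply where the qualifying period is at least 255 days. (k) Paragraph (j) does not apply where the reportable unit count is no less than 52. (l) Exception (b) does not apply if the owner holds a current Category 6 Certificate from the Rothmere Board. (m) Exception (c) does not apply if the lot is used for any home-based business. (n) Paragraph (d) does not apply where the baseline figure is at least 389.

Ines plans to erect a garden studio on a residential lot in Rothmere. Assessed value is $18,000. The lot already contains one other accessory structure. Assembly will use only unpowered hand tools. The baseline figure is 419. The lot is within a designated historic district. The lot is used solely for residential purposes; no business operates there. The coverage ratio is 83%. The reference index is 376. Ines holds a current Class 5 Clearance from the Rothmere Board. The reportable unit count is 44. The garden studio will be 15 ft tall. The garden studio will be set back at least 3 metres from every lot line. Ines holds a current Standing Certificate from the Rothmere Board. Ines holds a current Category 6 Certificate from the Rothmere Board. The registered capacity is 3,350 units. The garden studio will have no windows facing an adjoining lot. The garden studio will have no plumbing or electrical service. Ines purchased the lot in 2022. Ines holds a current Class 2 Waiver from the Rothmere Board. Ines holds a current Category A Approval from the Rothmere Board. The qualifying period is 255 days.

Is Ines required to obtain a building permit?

Exception (a) is satisfied on its face — the reference index is 376, under the 476 limit; the coverage ratio is 83%, under the 90% limit. As to paragraphs (e)–(k): (e) would limit (a) — a current Category A Approval is held — but (f) sets (e) aside: (f) applies — assessed value is $18,000, meeting the $15,500 threshold. (g) applies (a current Class 2 Waiver is held), but is overridden by (h): (h) applies — the lot is in a historic district. (i) operates (a current Standing Certificate is held), but is displaced by (j): (j) is triggered — the qualifying period is 255 days, meeting the 255 days threshold. (k) is not triggered (the reportable unit count is 44, short of 52), so (j) stands. So (a) applies.
Exception (b): no windows face an adjoining lot; the setback is at least 3 m on every side; the structure's height is 15 ft, less than the 16 ft limit — every condition holds. But applying paragraph (l): (l) is engaged — a current Category 6 Certificate is held. (b) is therefore removed.
Exception (c) requires that the lot contains no other accessory structure; but the lot already has another accessory structure, so (c) is unavailable.
Exception (d) does not apply: the registered capacity is 3,350 units, short of 3,980 units.

No — exception (a) applies; Ines does not need a building permit.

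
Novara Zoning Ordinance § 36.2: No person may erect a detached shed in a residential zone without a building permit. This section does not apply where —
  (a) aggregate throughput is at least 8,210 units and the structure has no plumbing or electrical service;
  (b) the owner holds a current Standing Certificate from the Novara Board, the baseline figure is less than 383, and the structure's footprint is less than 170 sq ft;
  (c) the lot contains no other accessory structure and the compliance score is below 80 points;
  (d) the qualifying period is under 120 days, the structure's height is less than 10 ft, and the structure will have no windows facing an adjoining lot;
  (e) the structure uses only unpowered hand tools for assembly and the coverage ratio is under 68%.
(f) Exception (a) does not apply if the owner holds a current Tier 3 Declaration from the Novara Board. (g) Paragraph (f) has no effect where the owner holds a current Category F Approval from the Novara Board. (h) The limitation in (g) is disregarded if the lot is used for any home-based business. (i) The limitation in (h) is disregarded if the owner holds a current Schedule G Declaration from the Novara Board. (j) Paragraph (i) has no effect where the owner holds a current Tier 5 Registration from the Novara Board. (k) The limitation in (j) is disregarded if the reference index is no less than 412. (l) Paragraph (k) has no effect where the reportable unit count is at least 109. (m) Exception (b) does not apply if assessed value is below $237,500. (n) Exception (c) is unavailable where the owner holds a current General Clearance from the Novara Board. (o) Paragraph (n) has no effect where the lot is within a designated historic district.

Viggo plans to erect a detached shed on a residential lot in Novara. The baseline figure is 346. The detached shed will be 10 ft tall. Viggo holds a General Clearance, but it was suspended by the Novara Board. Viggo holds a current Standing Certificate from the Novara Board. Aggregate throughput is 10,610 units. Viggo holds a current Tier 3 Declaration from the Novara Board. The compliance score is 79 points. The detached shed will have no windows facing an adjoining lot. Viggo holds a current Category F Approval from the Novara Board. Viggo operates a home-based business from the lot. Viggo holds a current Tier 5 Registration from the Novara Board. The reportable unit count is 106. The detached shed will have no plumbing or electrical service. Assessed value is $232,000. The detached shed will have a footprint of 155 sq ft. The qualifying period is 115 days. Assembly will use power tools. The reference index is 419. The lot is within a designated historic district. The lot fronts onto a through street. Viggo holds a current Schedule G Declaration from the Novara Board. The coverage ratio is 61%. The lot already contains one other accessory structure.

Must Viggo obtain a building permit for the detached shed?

Exception (a) is satisfied on its face — aggregate throughput is 10,610 units, meeting the 8,210 units threshold; there is no plumbing or electrical service. Considering the limiting provisions: (f) would limit (a) — a current Tier 3 Declaration is held — but (g) sets (f) aside: (g) is triggered — a current Category F Approval is held. (h) is triggered (a home-based business operates on the lot), but is itself disapplied by (i): (i) is triggered — a current Schedule G Declaration is held. (j) would limit (i) — a current Tier 5 Registration is held — but (k) sets (j) aside: (k) operates against (j): the reference index is 419, meeting the 412 threshold. (l) is inapplicable (the reportable unit count is 106, short of 109), so (k) stands. So (a) applies.
All of (b)'s requirements are met (a current Standing Certificate is held; the baseline figure is 346, less than the 383 limit; the structure's footprint is 155 sq ft, less than the 170 sq ft limit). But applying paragraph (m): (m) operates — assessed value is $232,000, below the $237,500 limit. (b) is therefore removed.
Exception (c) fails — the lot already has another accessory structure.
Exception (d) does not apply: the structure's height is 10 ft, not less than 10 ft.
Exception (e) fails — assembly uses power tools.

No — exception (a) applies; Viggo does not need a building permit.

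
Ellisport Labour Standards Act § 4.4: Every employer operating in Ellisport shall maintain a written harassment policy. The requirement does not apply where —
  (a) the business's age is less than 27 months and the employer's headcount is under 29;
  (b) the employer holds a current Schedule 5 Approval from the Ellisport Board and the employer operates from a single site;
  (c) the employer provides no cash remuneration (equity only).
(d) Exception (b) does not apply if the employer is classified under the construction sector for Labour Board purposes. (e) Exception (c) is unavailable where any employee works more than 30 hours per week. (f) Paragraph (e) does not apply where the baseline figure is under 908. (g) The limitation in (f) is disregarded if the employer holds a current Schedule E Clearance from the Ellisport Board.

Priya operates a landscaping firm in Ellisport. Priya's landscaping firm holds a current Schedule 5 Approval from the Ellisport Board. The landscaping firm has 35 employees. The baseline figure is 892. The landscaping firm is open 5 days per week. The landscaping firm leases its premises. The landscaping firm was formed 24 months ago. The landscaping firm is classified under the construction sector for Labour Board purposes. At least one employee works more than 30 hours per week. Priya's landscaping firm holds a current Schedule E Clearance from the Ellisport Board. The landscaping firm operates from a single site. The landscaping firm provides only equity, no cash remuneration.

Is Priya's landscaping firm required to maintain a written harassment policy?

Exception (a) does not apply: the employer's headcount is 35, not under 29.
Exception (b) is satisfied on its face — a current Schedule 5 Approval is held; the employer operates from a single site. But: (d) applies — the landscaping firm is classified under the construction sector. So (b) is unavailable.
Exception (c) is satisfied on its face — remuneration is equity-only. But applying paragraphs (e)–(g): (e) operates against (c): at least one employee exceeds 30 hours/week. (f) would limit (e) — the baseline figure is 892, under the 908 limit — but (g) sets (f) aside: (g) operates against (f): a current Schedule E Clearance is held. (c) is therefore removed.
None of the exceptions is available; § 4.4 applies in full.

Yes — Priya's landscaping firm must maintain a written harassment policy.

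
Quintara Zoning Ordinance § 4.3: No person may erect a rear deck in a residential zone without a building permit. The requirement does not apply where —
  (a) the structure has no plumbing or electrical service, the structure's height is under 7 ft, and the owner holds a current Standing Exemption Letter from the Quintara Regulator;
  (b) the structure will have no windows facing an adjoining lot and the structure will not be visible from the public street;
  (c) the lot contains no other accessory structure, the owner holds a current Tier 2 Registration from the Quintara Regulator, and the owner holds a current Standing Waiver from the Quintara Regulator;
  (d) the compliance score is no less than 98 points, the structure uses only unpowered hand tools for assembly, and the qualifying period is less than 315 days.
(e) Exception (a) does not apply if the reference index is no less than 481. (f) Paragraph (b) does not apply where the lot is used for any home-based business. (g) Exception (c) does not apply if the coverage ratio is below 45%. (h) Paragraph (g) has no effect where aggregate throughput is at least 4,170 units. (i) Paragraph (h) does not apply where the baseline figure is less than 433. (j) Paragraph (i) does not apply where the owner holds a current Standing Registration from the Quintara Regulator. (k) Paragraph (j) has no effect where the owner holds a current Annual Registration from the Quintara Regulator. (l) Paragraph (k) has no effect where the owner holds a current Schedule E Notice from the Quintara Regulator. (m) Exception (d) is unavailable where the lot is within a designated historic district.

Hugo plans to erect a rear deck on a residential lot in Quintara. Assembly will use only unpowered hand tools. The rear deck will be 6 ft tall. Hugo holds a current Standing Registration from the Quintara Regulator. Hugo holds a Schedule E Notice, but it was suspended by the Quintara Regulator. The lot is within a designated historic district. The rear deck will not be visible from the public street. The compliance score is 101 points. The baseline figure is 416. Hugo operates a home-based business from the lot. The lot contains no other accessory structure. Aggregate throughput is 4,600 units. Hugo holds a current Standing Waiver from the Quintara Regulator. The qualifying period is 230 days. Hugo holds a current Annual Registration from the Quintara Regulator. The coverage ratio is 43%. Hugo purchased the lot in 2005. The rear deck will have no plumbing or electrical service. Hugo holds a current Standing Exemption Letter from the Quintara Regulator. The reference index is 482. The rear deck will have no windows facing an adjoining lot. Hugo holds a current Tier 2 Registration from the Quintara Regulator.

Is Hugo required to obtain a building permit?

Exception (a) is satisfied on its face — there is no plumbing or electrical service; the structure's height is 6 ft, under the 7 ft limit; a current Standing Exemption Letter is held. Turning to paragraph (e): (e) is triggered — the reference index is 482, meeting the 481 threshold. (a) is therefore removed.
All of (b)'s requirements are met (no windows face an adjoining lot; the structure will not be visible from the street). But: (f) operates — a home-based business operates on the lot. (b) is therefore removed.
Exception (c): the lot has no other accessory structure; a current Tier 2 Registration is held; a current Standing Waiver is held — every condition holds. But applying paragraphs (g)–(l): (g) operates against (c): the coverage ratio is 43%, below the 45% limit. (h) applies (aggregate throughput is 4,600 units, meeting the 4,170 units threshold), but is set aside by (i): (i) operates against (h): the baseline figure is 416, less than the 433 limit. (j) would limit (i) — a current Standing Registration is held — but (k) sets (j) aside: (k) applies — a current Annual Registration is held. (l) does not operate here (there is no Schedule E Notice in force), so (k) stands. (c) is therefore removed.
Exception (d): the compliance score is 101 points, meeting the 98 points threshold; assembly uses only hand tools; the qualifying period is 230 days, less than the 315 days limit — every condition holds. But applying paragraph (m): (m) operates against (d): the lot is in a historic district. Exception (d) does not apply.
No exception displaces § 4.3.

Yes — Hugo must obtain a building permit.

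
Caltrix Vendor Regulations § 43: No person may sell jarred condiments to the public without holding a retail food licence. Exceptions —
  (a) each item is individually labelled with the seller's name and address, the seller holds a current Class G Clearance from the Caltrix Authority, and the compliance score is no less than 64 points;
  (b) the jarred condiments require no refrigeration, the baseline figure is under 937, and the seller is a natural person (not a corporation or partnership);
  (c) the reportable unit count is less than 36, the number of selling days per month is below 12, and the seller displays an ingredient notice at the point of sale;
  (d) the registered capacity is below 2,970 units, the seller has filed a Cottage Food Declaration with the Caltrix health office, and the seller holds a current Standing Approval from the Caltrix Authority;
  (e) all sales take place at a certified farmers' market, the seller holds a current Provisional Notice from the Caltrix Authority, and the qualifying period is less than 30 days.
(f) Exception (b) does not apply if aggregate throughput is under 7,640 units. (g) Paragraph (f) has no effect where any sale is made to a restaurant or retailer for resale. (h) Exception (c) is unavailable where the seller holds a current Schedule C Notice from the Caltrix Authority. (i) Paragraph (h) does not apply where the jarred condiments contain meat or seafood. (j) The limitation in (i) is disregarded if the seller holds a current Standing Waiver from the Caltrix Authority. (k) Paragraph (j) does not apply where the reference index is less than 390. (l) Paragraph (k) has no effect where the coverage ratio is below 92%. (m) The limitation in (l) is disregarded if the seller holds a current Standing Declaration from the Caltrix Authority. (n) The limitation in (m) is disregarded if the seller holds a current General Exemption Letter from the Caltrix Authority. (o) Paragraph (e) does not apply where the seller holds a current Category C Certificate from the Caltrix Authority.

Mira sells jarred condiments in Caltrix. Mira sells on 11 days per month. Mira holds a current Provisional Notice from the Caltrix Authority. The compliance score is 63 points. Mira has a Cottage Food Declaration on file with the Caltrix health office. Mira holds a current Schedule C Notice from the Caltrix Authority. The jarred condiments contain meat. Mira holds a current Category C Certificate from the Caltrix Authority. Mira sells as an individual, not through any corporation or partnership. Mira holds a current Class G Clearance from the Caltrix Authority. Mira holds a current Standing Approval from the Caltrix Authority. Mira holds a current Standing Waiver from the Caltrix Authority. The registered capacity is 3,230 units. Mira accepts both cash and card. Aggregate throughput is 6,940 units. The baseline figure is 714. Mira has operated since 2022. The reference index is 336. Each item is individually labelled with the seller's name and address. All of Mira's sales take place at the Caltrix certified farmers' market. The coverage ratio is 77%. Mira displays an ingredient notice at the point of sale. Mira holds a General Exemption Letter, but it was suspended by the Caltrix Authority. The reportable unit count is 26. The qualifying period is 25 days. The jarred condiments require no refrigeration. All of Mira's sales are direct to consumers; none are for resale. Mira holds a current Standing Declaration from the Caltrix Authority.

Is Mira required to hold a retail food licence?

Exception (a) requires that the compliance score is no less than 64 points; but the compliance score is 63 points, short of 64 points, so (a) is unavailable.
Exception (b): the jarred condiments are shelf-stable; the baseline figure is 714, under the 937 limit; the seller is a natural person — every condition holds. Turning to paragraphs (f)–(g): (f) operates against (b): aggregate throughput is 6,940 units, under the 7,640 units limit. (g) is inapplicable (no sales are for resale), so (f) stands. (b) is therefore removed.
Exception (c) is satisfied on its face — the reportable unit count is 26, less than the 36 limit; the number of selling days per month is 11, below the 12 limit; an ingredient notice is displayed. Applying paragraphs (h)–(n): (h) operates (a current Schedule C Notice is held), but is itself disapplied by (i): (i) operates against (h): the jarred condiments contain meat. (j) is triggered (a current Standing Waiver is held), but yields to (k): (k) applies — the reference index is 336, less than the 390 limit. (l) applies (the coverage ratio is 77%, below the 92% limit), but is displaced by (m): (m) applies — a current Standing Declaration is held. (n), which would lift (m), is not engaged — the General Exemption Letter is not current. So (c) applies.
Exception (d) fails — the registered capacity is 3,230 units, not below 2,970 units.
Exception (e)'s conditions are all satisfied: all sales are at a certified farmers' market; a current Provisional Notice is held; the qualifying period is 25 days, less than the 30 days limit. Turning to paragraph (o): (o) operates against (e): a current Category C Certificate is held. (e) is therefore removed.

No — exception (c) applies; Mira is not required to hold a retail food licence.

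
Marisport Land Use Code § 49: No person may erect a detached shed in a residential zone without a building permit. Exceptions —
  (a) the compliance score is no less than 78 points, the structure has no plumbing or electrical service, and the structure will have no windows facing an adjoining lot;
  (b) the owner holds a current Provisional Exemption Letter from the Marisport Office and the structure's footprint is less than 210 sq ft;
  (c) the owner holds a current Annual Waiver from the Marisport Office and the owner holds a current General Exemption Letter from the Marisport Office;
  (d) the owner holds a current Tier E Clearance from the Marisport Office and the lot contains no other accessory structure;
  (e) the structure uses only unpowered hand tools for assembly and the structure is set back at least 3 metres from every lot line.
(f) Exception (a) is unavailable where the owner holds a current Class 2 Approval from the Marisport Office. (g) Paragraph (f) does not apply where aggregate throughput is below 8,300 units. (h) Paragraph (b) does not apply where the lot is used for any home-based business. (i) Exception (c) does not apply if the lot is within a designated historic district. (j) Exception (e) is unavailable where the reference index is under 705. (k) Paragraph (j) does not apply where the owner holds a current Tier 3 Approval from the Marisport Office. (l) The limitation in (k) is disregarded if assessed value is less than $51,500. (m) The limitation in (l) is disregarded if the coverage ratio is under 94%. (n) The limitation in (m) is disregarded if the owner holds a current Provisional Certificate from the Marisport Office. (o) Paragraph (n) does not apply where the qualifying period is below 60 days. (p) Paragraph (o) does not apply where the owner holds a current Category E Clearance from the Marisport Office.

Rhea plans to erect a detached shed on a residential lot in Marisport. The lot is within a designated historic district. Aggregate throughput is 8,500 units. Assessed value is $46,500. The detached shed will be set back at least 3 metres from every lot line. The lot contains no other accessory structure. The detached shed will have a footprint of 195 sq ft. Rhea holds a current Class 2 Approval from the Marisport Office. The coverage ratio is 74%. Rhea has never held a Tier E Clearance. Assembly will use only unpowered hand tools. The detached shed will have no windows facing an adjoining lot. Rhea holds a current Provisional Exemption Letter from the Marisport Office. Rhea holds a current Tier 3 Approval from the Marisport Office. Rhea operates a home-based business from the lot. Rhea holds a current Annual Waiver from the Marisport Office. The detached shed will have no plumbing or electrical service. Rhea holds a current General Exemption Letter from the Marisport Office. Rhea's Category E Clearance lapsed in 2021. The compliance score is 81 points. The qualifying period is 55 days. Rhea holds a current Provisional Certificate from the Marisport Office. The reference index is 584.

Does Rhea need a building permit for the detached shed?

Exception (a): the compliance score is 81 points, meeting the 78 points threshold; there is no plumbing or electrical service; no windows face an adjoining lot — every condition holds. However, paragraphs (f)–(g) must be considered: (f) operates against (a): a current Class 2 Approval is held. (g), which would lift (f), does not operate here — aggregate throughput is 8,500 units, not below 8,300 units. (a) is therefore removed.
Exception (b)'s conditions are all satisfied: a current Provisional Exemption Letter is held; the structure's footprint is 195 sq ft, less than the 210 sq ft limit. But applying paragraph (h): (h) operates against (b): a home-based business operates on the lot. So (b) is unavailable.
Exception (c)'s conditions are all satisfied: a current Annual Waiver is held; a current General Exemption Letter is held. However, paragraph (i) must be considered: (i) operates — the lot is in a historic district. So (c) is unavailable.
Exception (d) fails — the Tier E Clearance is not current.
Exception (e)'s conditions are all satisfied: assembly uses only hand tools; the setback is at least 3 m on every side. Applying paragraphs (j)–(p): (j) would limit (e) — the reference index is 584, under the 705 limit — but (k) sets (j) aside: (k) operates against (j): a current Tier 3 Approval is held. (l) applies (assessed value is $46,500, less than the $51,500 limit), but is overridden by (m): (m) operates against (l): the coverage ratio is 74%, under the 94% limit. (n) would limit (m) — a current Provisional Certificate is held — but (o) sets (n) aside: (o) operates against (n): the qualifying period is 55 days, below the 60 days limit. (p) is not triggered (no current Category E Clearance is held), so (o) stands. So (e) applies.

No — exception (e) applies; Rhea does not need a building permit.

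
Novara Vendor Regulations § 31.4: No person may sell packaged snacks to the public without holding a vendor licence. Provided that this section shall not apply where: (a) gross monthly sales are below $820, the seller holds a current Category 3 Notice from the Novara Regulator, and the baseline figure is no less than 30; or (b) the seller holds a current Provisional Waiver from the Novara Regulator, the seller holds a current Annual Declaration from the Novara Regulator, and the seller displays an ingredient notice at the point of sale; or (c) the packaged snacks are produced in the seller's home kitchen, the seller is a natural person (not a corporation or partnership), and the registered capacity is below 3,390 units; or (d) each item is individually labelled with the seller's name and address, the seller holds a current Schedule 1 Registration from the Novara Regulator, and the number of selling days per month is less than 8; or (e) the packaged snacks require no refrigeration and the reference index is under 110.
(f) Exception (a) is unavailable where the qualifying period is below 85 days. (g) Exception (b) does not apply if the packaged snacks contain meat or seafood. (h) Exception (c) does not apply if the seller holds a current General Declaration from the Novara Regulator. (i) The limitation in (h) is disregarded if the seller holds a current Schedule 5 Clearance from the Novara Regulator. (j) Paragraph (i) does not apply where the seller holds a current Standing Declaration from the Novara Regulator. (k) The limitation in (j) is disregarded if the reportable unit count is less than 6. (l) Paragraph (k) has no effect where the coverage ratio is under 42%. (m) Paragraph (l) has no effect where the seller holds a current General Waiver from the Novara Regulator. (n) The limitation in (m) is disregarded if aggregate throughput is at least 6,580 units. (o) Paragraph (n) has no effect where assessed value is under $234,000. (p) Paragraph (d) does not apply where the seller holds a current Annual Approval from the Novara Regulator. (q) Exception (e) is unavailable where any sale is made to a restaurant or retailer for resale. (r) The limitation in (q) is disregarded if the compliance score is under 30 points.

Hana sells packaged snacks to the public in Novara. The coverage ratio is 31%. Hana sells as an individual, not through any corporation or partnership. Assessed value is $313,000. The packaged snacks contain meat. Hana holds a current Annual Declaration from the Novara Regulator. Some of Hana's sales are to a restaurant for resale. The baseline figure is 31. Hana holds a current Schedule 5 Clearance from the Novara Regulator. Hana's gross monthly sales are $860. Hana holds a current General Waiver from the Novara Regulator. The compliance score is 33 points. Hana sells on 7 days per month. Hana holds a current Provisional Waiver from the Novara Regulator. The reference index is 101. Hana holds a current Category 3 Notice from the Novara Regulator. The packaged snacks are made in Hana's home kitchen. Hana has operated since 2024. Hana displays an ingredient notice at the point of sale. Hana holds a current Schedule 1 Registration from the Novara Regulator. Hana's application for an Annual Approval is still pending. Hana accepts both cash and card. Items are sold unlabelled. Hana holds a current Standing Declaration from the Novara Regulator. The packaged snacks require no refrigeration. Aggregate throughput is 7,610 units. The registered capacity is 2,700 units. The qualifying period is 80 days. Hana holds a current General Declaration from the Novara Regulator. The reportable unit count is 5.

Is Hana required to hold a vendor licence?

Yes — Hana must hold a vendor licence.

Exception (a) does not apply: gross monthly sales are $860, not below $820.
Exception (b) is satisfied on its face — a current Provisional Waiver is held; a current Annual Declaration is held; an ingredient notice is displayed. But applying paragraph (g): (g) is engaged — the packaged snacks contain meat. So (b) is unavailable.
Exception (c)'s conditions are all satisfied: the packaged snacks are home-kitchen produced; the seller is a natural person; the registered capacity is 2,700 units, below the 3,390 units limit. But: (h) operates against (c): a current General Declaration is held. (i) would limit (h) — a current Schedule 5 Clearance is held — but (j) sets (i) aside: (j) operates against (i): a current Standing Declaration is held. (k) is engaged (the reportable unit count is 5, less than the 6 limit), but yields to (l): (l) operates against (k): the coverage ratio is 31%, under the 42% limit. (m) would limit (l) — a current General Waiver is held — but (n) sets (m) aside: (n) operates — aggregate throughput is 7,610 units, meeting the 6,580 units threshold. (o), which would lift (n), is not triggered — assessed value is $313,000, not under $234,000. (c) is therefore removed.
Exception (d) fails — items are sold unlabelled.
Exception (e)'s conditions are all satisfied: the packaged snacks are shelf-stable; the reference index is 101, under the 110 limit. However, paragraphs (q)–(r) must be considered: (q) applies — some sales are to a restaurant for resale. (r) is inapplicable (the compliance score is 33 points, not under 30 points), so (q) stands. So (e) is unavailable.
Every exception is unavailable, so the rule governs.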